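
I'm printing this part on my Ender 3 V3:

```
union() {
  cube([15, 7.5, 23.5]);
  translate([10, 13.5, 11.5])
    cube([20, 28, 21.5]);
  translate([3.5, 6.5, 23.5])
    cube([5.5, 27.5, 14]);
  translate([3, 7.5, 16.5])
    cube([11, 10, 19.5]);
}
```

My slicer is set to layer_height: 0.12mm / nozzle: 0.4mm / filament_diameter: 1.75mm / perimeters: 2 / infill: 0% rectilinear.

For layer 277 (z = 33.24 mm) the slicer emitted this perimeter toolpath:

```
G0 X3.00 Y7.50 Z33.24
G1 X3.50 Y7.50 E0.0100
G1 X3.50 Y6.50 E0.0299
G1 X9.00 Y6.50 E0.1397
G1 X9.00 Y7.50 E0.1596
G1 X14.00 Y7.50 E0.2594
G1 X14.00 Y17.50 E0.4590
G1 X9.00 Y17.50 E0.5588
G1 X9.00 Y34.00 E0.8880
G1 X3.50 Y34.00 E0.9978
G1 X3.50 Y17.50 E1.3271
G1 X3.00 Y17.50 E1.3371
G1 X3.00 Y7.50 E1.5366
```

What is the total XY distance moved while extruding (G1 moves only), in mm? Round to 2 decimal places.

77.00 mm

Sum the Euclidean lengths of each G1 segment: total = 77.00 mm.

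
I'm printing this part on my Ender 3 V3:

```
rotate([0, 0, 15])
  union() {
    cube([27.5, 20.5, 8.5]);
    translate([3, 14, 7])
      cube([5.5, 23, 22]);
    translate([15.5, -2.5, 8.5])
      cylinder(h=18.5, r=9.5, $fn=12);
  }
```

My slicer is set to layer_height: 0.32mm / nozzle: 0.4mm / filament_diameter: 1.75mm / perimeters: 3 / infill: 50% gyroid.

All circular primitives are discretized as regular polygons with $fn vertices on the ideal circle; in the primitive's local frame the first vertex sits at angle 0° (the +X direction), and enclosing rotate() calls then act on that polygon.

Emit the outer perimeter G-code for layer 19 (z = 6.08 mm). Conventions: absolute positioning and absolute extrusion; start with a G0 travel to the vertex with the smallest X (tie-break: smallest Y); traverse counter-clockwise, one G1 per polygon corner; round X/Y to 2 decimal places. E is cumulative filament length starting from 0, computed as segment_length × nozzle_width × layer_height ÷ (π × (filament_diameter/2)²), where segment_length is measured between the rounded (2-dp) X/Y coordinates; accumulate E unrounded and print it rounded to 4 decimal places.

At z = 6.08 mm: the cube (footprint 27.5×20.5) is included at this height; the cube at (3, 14) is absent (z outside [7, 29]); the cylinder at (15.5, -2.5) is not intersected at this z (z outside [8.5, 27]); Combining (union): only the 27.5×20.5 cube is present, so the union is just that shape — 1 connected region; (rotated 15° about Z; rotation is an isometry so areas/perimeters/island counts are preserved). The outline is a single polygon with 4 vertices. Extrusion per mm of travel: 0.4 × 0.32 / (π × 0.875²) = 0.053216. Accumulating E over each segment gives final E = 5.1089.

G0 X-5.31 Y19.80 Z6.08
G1 X0.00 Y0.00 E1.0909
G1 X26.56 Y7.12 E2.5542
G1 X21.26 Y26.92 E3.6450
G1 X-5.31 Y19.80 E5.1089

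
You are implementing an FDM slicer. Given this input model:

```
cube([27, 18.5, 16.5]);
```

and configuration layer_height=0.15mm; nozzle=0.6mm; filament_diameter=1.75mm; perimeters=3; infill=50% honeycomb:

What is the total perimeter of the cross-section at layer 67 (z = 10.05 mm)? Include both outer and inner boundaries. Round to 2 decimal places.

At z = 10.05 mm: the cube is present — its section is the full 27×18.5 rectangle (perimeter 91.00 mm). Overall, the cross-section is a single solid region. Total boundary length (outer) = 91.00 mm.

91.00 mm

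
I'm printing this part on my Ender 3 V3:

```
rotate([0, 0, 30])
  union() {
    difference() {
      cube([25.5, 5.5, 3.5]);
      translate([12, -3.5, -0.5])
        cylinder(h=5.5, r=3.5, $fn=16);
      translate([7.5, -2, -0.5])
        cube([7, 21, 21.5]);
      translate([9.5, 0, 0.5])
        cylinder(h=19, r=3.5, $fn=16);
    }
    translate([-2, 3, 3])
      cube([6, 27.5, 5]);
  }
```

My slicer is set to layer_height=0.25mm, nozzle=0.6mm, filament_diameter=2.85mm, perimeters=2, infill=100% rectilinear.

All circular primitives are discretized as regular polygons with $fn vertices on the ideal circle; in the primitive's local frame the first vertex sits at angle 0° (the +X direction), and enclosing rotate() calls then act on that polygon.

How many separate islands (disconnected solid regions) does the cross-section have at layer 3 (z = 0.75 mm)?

At z = 0.75 mm: the 25.5×5.5 cube contributes its full rectangle; the r=3.5 cylinder at (12, -3.5) contributes a regular 16-gon of circumradius 3.5; the cube at (7.5, -2) (footprint 7×21) is included at this height; the r=3.5 cylinder at (9.5, 0) contributes a regular 16-gon of circumradius 3.5; Taking the first minus the rest: starting from the 25.5×5.5 cube, the r=3.5 cylinder at (12, -3.5) misses the remaining region (no effect); the 7×21 cube at (7.5, -2) partially overlaps it — only the 38.50 mm² overlap (of its 147.00 mm²) is removed, clipping the outline; the r=3.5 cylinder at (9.5, 0) partially overlaps it — only the 2.88 mm² overlap (of its 37.50 mm²) is removed, clipping the outline — 2 connected regions; the cube at (-2, 3) does not reach this height (z outside [3, 8]); Merging all regions: only that combined region is present, so the union is just that shape — 2 connected regions; (whole slice rotated 30° about Z — lengths, areas and connectivity unchanged). Overall, the cross-section has 2 separate islands. Island count = 2.

2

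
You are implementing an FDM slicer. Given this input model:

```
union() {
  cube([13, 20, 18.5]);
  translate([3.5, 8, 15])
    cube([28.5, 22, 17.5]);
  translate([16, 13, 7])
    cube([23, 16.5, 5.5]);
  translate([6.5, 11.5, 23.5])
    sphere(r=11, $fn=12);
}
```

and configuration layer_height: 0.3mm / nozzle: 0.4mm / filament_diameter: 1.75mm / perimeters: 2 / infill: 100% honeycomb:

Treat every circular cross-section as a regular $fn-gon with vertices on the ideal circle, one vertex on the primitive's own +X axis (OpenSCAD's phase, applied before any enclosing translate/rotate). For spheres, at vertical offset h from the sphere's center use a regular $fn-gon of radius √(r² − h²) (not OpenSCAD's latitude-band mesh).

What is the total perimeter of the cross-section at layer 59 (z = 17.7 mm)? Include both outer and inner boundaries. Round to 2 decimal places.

At z = 17.7 mm: the 13×20 cube contributes its full rectangle (perimeter 66.00 mm); the cube at (3.5, 8) is present — its section is the full 28.5×22 rectangle (perimeter 101.00 mm); the cube at (16, 13) does not reach this height (z outside [7, 12.5]); the r=11 sphere at (6.5, 11.5) slices to a regular 12-gon of circumradius 9.347 (√(r²−h²) with h=5.8 from center) (perimeter = 2·12·9.347·sin(180°/12) = 58.06 mm); Merging all regions: the regions partially overlap (shared area 349.45 mm²), so the edge portions inside another operand are dropped and the merged outline is re-measured after clipping — boundary = 124.41 mm. Overall, the cross-section is a single solid region. Total boundary length (outer) = 124.41 mm.

124.41 mm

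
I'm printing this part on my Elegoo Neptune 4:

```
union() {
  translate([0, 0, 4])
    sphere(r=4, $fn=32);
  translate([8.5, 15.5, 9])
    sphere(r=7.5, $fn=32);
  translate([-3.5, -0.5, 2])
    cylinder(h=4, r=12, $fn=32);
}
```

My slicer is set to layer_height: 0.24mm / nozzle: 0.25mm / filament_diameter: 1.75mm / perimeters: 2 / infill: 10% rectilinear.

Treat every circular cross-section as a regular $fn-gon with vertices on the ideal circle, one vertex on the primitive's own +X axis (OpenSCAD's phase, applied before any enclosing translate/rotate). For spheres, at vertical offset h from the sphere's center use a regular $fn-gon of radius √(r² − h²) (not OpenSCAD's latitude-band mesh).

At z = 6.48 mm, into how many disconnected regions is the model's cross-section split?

2

At z = 6.48 mm: the r=4 sphere contributes a regular 32-gon of circumradius √(4²−2.48²) = 3.138; the sphere at (8.5, 15.5): section is a regular 32-gon, circumradius = √(r²−h²) = √(7.5²−2.52²) = 7.064; the cylinder at (-3.5, -0.5) does not reach this height (z outside [2, 6]); Combining (union): the 2 present regions are separate (no shared area or edge), so areas and boundary lengths simply add and each stays a separate island — 2 connected regions. The result has 2 disconnected regions.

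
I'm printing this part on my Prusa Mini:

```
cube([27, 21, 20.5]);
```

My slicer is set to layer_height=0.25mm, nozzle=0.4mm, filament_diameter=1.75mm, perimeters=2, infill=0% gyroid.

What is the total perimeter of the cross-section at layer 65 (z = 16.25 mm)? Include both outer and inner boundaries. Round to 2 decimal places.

At z = 16.25 mm: the cube is present — its section is the full 27×21 rectangle (perimeter 96.00 mm). Overall, the cross-section is a single solid region. Total boundary length (outer) = 96.00 mm.

96.00 mm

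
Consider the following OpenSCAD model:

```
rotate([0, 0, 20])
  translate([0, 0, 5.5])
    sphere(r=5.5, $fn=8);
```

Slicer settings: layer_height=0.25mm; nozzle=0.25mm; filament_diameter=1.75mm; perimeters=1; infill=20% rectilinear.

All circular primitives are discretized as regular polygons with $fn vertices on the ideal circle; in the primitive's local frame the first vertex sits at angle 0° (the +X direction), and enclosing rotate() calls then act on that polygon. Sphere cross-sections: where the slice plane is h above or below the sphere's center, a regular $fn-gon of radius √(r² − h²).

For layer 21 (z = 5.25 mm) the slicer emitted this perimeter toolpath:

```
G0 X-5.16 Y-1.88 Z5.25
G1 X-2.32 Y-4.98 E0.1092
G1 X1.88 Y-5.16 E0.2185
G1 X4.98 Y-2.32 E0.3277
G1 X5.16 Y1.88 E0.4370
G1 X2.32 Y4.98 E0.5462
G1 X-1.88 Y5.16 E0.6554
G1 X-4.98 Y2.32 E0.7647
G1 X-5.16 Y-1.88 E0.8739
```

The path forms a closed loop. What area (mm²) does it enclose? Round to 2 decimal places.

85.34 mm²

Apply the shoelace formula to the sequence of (X, Y) vertices; enclosed area = 85.34 mm².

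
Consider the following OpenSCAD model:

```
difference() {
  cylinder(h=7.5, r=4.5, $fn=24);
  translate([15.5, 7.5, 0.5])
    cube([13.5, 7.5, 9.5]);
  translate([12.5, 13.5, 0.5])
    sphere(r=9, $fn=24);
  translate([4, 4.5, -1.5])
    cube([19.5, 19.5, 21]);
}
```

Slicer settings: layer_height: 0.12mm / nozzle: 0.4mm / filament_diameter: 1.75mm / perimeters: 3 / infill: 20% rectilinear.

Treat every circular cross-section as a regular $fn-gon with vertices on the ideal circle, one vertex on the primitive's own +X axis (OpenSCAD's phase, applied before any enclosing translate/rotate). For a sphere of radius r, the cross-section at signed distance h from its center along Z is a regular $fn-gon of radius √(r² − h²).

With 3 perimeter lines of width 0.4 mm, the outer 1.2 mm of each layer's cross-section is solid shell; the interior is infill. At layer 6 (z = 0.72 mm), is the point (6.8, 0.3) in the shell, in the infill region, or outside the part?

outside

At z = 0.72 mm: the r=4.5 cylinder gives a regular 24-gon of circumradius 4.5 (constant along its height); the cube at (15.5, 7.5) (footprint 13.5×7.5) is included at this height; the r=9 sphere at (12.5, 13.5) contributes a regular 24-gon of circumradius √(9²−0.22²) = 8.997; the cube at (4, 4.5) is present — its section is the full 19.5×19.5 rectangle; Taking the first minus the rest: starting from the r=4.5 cylinder, the 13.5×7.5 cube at (15.5, 7.5) misses the remaining region (no effect); the r=9 sphere at (12.5, 13.5) misses the remaining region (no effect); the 19.5×19.5 cube at (4, 4.5) misses the remaining region (no effect) — 1 connected region. Overall, the cross-section is a single solid region. The nearest boundary edge runs (4.35, 1.16)→(4.50, 0.00); distance from the point to it = 2.32 mm. The point is not inside any of the regions above, so it lies outside the cross-section (2.32 mm from the nearest boundary).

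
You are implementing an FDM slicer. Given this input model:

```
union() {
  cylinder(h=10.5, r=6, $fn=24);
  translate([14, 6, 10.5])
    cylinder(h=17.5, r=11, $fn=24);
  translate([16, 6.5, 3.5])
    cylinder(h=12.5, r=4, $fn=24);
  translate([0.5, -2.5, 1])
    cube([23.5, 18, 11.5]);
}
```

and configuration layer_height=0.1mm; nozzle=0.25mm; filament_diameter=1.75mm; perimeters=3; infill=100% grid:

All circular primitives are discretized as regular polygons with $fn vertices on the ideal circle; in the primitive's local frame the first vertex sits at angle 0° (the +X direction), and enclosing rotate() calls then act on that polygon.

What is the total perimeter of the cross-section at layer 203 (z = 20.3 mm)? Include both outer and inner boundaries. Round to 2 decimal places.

68.92 mm

At z = 20.3 mm: the cylinder is absent (z outside [0, 10.5]); the r=11 cylinder at (14, 6) contributes a regular 24-gon of circumradius 11 (perimeter = 2·24·11.000·sin(180°/24) = 68.92 mm); the cylinder at (16, 6.5) is absent (z outside [3.5, 16]); the cube at (0.5, -2.5) is not intersected at this z (z outside [1, 12.5]); Combining (union): only the r=11 cylinder at (14, 6) is present, so the union is just that shape — boundary = 68.92 mm. Overall, the cross-section is a single solid region. Total boundary length (outer) = 68.92 mm.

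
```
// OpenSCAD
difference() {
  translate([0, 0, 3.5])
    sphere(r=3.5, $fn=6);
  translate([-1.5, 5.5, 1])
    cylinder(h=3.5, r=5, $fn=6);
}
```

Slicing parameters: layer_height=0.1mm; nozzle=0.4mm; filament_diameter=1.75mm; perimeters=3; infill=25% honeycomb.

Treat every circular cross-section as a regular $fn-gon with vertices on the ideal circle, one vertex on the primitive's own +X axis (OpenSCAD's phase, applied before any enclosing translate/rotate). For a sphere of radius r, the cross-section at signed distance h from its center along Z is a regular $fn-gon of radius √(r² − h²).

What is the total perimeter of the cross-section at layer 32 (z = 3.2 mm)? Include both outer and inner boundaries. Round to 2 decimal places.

20.60 mm

At z = 3.2 mm: the sphere: section is a regular 6-gon, circumradius = √(r²−h²) = √(3.5²−0.3²) = 3.487 (perimeter = 2·6·3.487·sin(180°/6) = 20.92 mm); the cylinder at (-1.5, 5.5): section is a regular 6-gon, circumradius r=5 (perimeter = 2·6·5.000·sin(180°/6) = 30.00 mm); Taking the first minus the rest: starting from the r=3.5 sphere, the r=5 cylinder at (-1.5, 5.5) partially overlaps it — only the 7.01 mm² overlap (of its 64.95 mm²) is removed, clipping the outline — boundary = 20.60 mm. Overall, the cross-section is a single solid region. Total boundary length (outer) = 20.60 mm.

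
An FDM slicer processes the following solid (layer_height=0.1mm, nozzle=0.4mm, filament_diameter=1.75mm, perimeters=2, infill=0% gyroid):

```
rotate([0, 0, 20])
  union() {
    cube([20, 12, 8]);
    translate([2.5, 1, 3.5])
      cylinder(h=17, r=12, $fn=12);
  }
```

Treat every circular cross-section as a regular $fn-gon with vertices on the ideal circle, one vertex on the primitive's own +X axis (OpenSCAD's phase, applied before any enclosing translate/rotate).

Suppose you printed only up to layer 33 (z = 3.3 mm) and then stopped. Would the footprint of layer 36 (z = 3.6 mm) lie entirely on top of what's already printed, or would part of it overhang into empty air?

Compare the two slices. At z = 3.3: the 20×12 cube contributes its full rectangle (area 240.00 mm²); the cylinder at (2.5, 1) does not reach this height (z outside [3.5, 20.5]); Taking the union: only the 20×12 cube is present, so the union is just that shape — area = 240.00 mm²; (whole slice rotated 20° about Z — lengths, areas and connectivity unchanged). At z = 3.6: the cube is present — its section is the full 20×12 rectangle (area 240.00 mm²); the r=12 cylinder at (2.5, 1) contributes a regular 12-gon of circumradius 12 (area = (12/2)·12.000²·sin(360°/12) = 432.00 mm²); Combining (union): the regions partially overlap — summed areas 672.00 mm² minus the doubly-counted overlap 148.00 mm² gives 524.00 mm² — area = 524.00 mm²; (whole slice rotated 20° about Z — lengths, areas and connectivity unchanged). Checking containment: at z = 3.6 the cross-section extends beyond the z = 3.3 cross-section by about 284.00 mm².

part overhangs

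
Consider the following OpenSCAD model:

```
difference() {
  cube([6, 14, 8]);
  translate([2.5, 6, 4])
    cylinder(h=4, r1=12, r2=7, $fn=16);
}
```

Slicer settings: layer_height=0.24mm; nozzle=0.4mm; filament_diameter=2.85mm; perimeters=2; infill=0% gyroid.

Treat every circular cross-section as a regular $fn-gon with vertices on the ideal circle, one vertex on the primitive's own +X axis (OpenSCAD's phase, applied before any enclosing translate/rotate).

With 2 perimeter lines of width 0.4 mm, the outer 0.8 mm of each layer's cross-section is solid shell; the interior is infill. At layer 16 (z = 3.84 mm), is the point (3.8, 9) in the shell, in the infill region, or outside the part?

At z = 3.84 mm: the cube is present — its section is the full 6×14 rectangle; the cone at (2.5, 6) is not intersected at this z (z outside [4, 8]); After the difference (first − rest): none of the subtracted shapes is present at this height, so the 6×14 cube is unchanged — 1 connected region. Overall, the cross-section is a single solid region. The nearest boundary edge runs (6.00, 0.00)→(6.00, 14.00); distance from the point to it = 2.20 mm. The point is inside the cross-section and 2.20 mm from the nearest boundary — more than the 0.8 mm shell width (2 × 0.4), so it's in the infill interior.

infill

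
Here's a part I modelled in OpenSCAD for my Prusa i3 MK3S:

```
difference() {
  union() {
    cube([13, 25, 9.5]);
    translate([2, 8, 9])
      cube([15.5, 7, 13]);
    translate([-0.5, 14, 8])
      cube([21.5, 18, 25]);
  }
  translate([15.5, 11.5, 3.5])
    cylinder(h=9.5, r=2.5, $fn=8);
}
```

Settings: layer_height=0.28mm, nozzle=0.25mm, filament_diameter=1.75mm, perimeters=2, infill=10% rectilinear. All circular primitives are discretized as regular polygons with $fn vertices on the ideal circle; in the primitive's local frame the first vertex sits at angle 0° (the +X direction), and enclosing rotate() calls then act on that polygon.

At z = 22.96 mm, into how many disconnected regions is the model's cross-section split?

1

At z = 22.96 mm: the cube does not reach this height (z outside [0, 9.5]); the cube at (2, 8) is not intersected at this z (z outside [9, 22]); the cube at (-0.5, 14) is present — its section is the full 21.5×18 rectangle; Combining (union): only the 21.5×18 cube at (-0.5, 14) is present, so the union is just that shape — 1 connected region; the cylinder at (15.5, 11.5) is absent (z outside [3.5, 13]); Taking the first minus the rest: none of the subtracted shapes is present at this height, so the result so far is unchanged — 1 connected region. The result has 1 disconnected region.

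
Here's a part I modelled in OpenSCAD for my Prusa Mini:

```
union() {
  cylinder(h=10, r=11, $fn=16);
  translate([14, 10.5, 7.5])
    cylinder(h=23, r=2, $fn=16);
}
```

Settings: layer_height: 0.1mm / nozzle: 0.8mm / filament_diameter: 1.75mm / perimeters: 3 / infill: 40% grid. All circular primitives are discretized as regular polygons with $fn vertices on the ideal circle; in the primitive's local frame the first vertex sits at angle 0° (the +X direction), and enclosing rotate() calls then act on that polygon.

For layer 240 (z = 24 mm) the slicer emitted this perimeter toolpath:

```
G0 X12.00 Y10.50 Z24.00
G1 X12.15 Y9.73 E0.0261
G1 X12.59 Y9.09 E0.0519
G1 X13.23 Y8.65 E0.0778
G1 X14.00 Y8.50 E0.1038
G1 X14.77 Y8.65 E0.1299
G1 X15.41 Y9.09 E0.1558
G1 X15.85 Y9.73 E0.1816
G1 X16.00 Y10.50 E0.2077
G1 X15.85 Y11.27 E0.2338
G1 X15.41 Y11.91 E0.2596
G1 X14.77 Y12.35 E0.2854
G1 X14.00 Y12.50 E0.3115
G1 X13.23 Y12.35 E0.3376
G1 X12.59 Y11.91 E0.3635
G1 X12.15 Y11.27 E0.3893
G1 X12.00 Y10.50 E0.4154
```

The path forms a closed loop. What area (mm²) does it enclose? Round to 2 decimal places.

Apply the shoelace formula to the sequence of (X, Y) vertices; enclosed area = 12.25 mm².

12.25 mm²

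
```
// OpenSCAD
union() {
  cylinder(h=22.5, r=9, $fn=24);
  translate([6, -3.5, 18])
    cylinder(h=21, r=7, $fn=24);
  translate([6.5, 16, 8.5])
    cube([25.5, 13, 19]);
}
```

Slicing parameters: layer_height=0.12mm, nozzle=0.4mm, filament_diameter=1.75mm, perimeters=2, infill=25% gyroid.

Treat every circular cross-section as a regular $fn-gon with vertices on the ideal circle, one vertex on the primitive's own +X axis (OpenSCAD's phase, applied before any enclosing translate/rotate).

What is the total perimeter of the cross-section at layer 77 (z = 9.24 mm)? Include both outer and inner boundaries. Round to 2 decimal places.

133.39 mm

At z = 9.24 mm: the r=9 cylinder contributes a regular 24-gon of circumradius 9 (perimeter = 2·24·9.000·sin(180°/24) = 56.39 mm); the cylinder at (6, -3.5) does not reach this height (z outside [18, 39]); the cube at (6.5, 16) (footprint 25.5×13) is included at this height (perimeter 77.00 mm); Combining (union): the 2 present regions are separate (no shared area or edge), so areas and boundary lengths simply add and each stays a separate island — boundary = 133.39 mm. Overall, the cross-section has 2 separate islands. Total boundary length (outer) = 133.39 mm.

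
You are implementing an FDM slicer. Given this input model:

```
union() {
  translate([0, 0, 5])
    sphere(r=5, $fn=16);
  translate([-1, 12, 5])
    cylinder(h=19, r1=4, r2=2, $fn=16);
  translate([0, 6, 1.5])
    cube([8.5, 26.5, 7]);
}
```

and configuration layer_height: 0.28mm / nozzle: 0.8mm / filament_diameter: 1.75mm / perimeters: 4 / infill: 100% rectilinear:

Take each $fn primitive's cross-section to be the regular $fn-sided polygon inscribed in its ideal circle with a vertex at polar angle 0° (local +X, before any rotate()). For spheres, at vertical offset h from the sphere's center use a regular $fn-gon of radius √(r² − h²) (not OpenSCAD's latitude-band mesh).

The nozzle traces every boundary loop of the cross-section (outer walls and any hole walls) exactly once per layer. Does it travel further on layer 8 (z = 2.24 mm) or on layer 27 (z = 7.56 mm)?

Layer 8 (z = 2.24): the sphere: section is a regular 16-gon, circumradius = √(r²−h²) = √(5²−2.76²) = 4.169 (perimeter = 2·16·4.169·sin(180°/16) = 26.03 mm); the cone at (-1, 12) does not reach this height (z outside [5, 24]); the cube at (0, 6) is present — its section is the full 8.5×26.5 rectangle (perimeter 70.00 mm); Combining (union): the 2 present regions are separate (no shared area or edge), so areas and boundary lengths simply add and each stays a separate island — boundary = 96.03 mm. So its perimeter = 96.03 mm. Layer 27 (z = 7.56): the r=5 sphere slices to a regular 16-gon of circumradius 4.295 (√(r²−h²) with h=2.56 from center) (perimeter = 2·16·4.295·sin(180°/16) = 26.81 mm); the cone at (-1, 12): at t=0.135 of its height the radius interpolates to r₁+(r₂−r₁)t = 3.731, giving a regular 16-gon of that circumradius (perimeter = 2·16·3.731·sin(180°/16) = 23.29 mm); the cube at (0, 6) is present — its section is the full 8.5×26.5 rectangle (perimeter 70.00 mm); Taking the union: the regions partially overlap (shared area 14.04 mm²), so the edge portions inside another operand are dropped and the merged outline is re-measured after clipping — boundary = 103.43 mm. So its perimeter = 103.43 mm. Layer 27 is larger (103.43 vs 96.03 mm).

layer 27 (z = 7.56 mm)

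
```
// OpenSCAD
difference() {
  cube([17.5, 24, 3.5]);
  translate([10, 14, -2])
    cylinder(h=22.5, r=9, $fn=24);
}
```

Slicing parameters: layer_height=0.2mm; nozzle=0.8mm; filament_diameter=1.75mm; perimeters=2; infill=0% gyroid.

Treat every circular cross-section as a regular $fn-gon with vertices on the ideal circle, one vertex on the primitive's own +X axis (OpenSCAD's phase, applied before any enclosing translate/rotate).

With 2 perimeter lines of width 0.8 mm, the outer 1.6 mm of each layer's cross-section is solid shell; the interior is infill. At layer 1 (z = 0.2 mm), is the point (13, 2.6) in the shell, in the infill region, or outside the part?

At z = 0.2 mm: the cube is present — its section is the full 17.5×24 rectangle; the r=9 cylinder at (10, 14) gives a regular 24-gon of circumradius 9 (constant along its height); After the difference (first − rest): starting from the 17.5×24 cube, the r=9 cylinder at (10, 14) partially overlaps it — only the 241.96 mm² overlap (of its 251.57 mm²) is removed, clipping the outline — 1 connected region. Overall, the cross-section is a single solid region. The nearest boundary edge runs (17.50, 0.00)→(0.00, 0.00); distance from the point to it = 2.60 mm. The point is inside the cross-section and 2.60 mm from the nearest boundary — more than the 1.6 mm shell width (2 × 0.8), so it's in the infill interior.

infill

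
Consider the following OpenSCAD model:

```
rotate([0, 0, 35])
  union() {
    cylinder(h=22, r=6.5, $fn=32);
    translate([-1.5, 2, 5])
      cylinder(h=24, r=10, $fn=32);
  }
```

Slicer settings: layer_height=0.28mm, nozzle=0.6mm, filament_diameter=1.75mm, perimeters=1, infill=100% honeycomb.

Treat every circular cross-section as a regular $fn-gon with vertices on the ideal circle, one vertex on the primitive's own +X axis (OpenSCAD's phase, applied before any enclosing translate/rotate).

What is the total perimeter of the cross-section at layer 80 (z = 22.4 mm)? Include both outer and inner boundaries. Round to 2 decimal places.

At z = 22.4 mm: the cylinder does not reach this height (z outside [0, 22]); the r=10 cylinder at (-1.5, 2) gives a regular 32-gon of circumradius 10 (constant along its height) (perimeter = 2·32·10.000·sin(180°/32) = 62.73 mm); Taking the union: only the r=10 cylinder at (-1.5, 2) is present, so the union is just that shape — boundary = 62.73 mm; (whole slice rotated 35° about Z — lengths, areas and connectivity unchanged). Overall, the cross-section is a single solid region. Total boundary length (outer) = 62.73 mm.

62.73 mm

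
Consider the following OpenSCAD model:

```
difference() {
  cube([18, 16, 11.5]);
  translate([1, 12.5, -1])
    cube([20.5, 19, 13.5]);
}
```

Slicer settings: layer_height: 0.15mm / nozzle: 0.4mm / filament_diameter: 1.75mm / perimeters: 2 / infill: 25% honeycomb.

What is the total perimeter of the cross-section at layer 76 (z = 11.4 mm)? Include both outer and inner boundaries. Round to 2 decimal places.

At z = 11.4 mm: the 18×16 cube contributes its full rectangle (perimeter 68.00 mm); the 20.5×19 cube at (1, 12.5) contributes its full rectangle (perimeter 79.00 mm); Subtracting the remaining from the first: starting from the 18×16 cube, the 20.5×19 cube at (1, 12.5) partially overlaps it — only the 59.50 mm² overlap (of its 389.50 mm²) is removed, clipping the outline — boundary = 68.00 mm. Overall, the cross-section is a single solid region. Total boundary length (outer) = 68.00 mm.

68.00 mm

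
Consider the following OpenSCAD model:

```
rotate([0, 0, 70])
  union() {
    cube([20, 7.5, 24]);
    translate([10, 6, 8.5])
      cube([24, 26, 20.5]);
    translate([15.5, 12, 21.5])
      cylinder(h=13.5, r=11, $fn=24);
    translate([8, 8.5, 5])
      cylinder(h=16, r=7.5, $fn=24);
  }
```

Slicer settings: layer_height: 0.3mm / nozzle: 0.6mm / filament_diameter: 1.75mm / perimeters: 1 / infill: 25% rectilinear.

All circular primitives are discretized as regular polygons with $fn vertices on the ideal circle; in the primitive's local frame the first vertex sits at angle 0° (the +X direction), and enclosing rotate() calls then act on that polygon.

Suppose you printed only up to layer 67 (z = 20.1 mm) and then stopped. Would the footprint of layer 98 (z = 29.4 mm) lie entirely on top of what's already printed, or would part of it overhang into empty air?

Compare the two slices. At z = 20.1: the 20×7.5 cube contributes its full rectangle (area 150.00 mm²); the cube at (10, 6) (footprint 24×26) is included at this height (area 624.00 mm²); the cylinder at (15.5, 12) is not intersected at this z (z outside [21.5, 35]); the cylinder at (8, 8.5): section is a regular 24-gon, circumradius r=7.5 (area = (24/2)·7.500²·sin(360°/24) = 174.70 mm²); Combining (union): the regions partially overlap — summed areas 948.70 mm² minus the doubly-counted overlap 121.86 mm² gives 826.85 mm² — area = 826.85 mm²; (rotated 70° about Z; rotation is an isometry so areas/perimeters/island counts are preserved). At z = 29.4: the cube is absent (z outside [0, 24]); the cube at (10, 6) does not reach this height (z outside [8.5, 29]); the cylinder at (15.5, 12): section is a regular 24-gon, circumradius r=11 (area = (24/2)·11.000²·sin(360°/24) = 375.81 mm²); the cylinder at (8, 8.5) does not reach this height (z outside [5, 21]); Taking the union: only the r=11 cylinder at (15.5, 12) is present, so the union is just that shape — area = 375.81 mm²; (whole slice rotated 70° about Z — lengths, areas and connectivity unchanged). Checking containment: at z = 29.4 the cross-section extends beyond the z = 20.1 cross-section by about 27.54 mm².

part overhangs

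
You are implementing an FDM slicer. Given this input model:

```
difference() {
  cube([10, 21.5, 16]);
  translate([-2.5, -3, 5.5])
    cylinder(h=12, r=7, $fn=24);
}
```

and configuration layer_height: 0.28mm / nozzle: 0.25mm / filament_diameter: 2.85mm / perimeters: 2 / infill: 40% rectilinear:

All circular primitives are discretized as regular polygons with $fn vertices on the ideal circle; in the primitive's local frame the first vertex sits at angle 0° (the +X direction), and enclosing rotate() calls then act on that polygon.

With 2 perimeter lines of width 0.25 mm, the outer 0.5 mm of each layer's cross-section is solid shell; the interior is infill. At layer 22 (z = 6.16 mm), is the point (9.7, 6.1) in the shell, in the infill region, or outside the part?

shell

At z = 6.16 mm: the cube (footprint 10×21.5) is included at this height; the r=7 cylinder at (-2.5, -3) contributes a regular 24-gon of circumradius 7; Subtracting the remaining from the first: starting from the 10×21.5 cube, the r=7 cylinder at (-2.5, -3) partially overlaps it — only the 8.32 mm² overlap (of its 152.19 mm²) is removed, clipping the outline — 1 connected region. Overall, the cross-section is a single solid region. The nearest boundary edge runs (10.00, 21.50)→(10.00, 0.00); distance from the point to it = 0.30 mm. The point is inside the cross-section, 0.30 mm from the nearest boundary — within the 0.5 mm shell band (2 × 0.25).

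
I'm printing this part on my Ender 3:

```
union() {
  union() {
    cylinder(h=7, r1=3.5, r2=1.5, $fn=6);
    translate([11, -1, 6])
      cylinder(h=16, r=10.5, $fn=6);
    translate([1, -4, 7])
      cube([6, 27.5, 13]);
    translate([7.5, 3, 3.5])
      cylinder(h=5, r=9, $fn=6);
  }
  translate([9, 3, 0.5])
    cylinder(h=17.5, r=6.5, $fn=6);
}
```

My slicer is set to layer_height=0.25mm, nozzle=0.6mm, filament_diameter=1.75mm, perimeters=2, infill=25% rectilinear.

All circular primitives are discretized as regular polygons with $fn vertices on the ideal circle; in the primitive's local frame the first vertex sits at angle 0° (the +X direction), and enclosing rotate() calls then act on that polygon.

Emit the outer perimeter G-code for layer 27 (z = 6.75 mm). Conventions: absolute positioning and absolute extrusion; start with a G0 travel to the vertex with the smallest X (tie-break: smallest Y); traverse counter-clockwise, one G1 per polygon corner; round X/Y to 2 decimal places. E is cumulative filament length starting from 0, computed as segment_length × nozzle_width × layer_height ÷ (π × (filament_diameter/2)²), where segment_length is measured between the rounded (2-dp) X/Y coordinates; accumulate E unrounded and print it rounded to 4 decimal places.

G0 X-1.57 Y0.00 Z6.75
G1 X-0.79 Y-1.36 E0.0978
G1 X0.71 Y-1.36 E0.1913
G1 X5.75 Y-10.09 E0.8200
G1 X16.25 Y-10.09 E1.4748
G1 X21.50 Y-1.00 E2.1294
G1 X16.25 Y8.09 E2.7840
G1 X13.56 Y8.09 E2.9518
G1 X12.00 Y10.79 E3.1463
G1 X3.00 Y10.79 E3.7075
G1 X-1.50 Y3.00 E4.2686
G1 X-0.55 Y1.36 E4.3867
G1 X-0.79 Y1.36 E4.4017
G1 X-1.57 Y0.00 E4.4995

At z = 6.75 mm: the cone (r1=3.5→r2=1.5) has section circumradius 1.571 here — a regular 6-gon; the r=10.5 cylinder at (11, -1) gives a regular 6-gon of circumradius 10.5 (constant along its height); the cube at (1, -4) does not reach this height (z outside [7, 20]); the r=9 cylinder at (7.5, 3) contributes a regular 6-gon of circumradius 9; Combining (union): the regions partially overlap (shared area 154.66 mm²), so overlapping operands fuse into one piece — 1 connected region; the r=6.5 cylinder at (9, 3) contributes a regular 6-gon of circumradius 6.5; Taking the union: the r=6.5 cylinder at (9, 3) lies entirely inside that combined region, so the union is just that combined region — 1 connected region. The outline is a single polygon with 13 vertices. Extrusion per mm of travel: 0.6 × 0.25 / (π × 0.875²) = 0.062363. Accumulating E over each segment gives final E = 4.4995.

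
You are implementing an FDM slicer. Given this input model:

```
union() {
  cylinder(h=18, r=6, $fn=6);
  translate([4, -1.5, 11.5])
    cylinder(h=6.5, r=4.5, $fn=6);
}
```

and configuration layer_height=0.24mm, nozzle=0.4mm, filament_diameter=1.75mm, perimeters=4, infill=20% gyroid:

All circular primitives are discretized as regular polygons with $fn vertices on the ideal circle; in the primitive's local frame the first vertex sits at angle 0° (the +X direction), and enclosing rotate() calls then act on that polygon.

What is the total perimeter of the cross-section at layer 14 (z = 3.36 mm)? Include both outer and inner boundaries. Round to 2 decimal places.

At z = 3.36 mm: the r=6 cylinder gives a regular 6-gon of circumradius 6 (constant along its height) (perimeter = 2·6·6.000·sin(180°/6) = 36.00 mm); the cylinder at (4, -1.5) is absent (z outside [11.5, 18]); Taking the union: only the r=6 cylinder is present, so the union is just that shape — boundary = 36.00 mm. Overall, the cross-section is a single solid region. Total boundary length (outer) = 36.00 mm.

36.00 mm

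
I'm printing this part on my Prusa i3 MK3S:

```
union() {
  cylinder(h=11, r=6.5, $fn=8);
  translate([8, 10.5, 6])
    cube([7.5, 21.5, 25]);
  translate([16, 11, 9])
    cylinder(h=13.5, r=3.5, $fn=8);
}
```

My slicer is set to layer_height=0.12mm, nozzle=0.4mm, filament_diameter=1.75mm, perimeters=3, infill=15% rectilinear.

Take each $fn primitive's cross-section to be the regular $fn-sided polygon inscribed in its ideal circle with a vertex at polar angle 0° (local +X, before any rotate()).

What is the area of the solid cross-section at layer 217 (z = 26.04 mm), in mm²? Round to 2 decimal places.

161.25 mm²

At z = 26.04 mm: the cylinder is absent (z outside [0, 11]); the cube at (8, 10.5) is present — its section is the full 7.5×21.5 rectangle (area 161.25 mm²); the cylinder at (16, 11) is absent (z outside [9, 22.5]); Merging all regions: only the 7.5×21.5 cube at (8, 10.5) is present, so the union is just that shape — area = 161.25 mm². Overall, the cross-section is a single solid region. Net area = 161.25 mm².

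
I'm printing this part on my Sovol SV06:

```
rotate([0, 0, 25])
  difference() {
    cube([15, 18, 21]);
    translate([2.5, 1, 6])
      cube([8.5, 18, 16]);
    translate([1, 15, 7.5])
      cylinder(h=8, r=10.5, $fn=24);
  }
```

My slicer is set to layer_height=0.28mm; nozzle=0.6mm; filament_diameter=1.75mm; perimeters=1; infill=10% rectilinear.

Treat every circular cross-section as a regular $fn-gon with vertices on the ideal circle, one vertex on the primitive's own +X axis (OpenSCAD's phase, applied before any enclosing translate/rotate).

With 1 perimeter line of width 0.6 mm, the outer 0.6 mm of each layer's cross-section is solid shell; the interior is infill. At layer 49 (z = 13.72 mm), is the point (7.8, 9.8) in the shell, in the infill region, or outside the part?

At z = 13.72 mm: the 15×18 cube contributes its full rectangle; the 8.5×18 cube at (2.5, 1) contributes its full rectangle; the cylinder at (1, 15): section is a regular 24-gon, circumradius r=10.5; After the difference (first − rest): starting from the 15×18 cube, the 8.5×18 cube at (2.5, 1) partially overlaps it — only the 144.50 mm² overlap (of its 153.00 mm²) is removed, clipping the outline; the r=10.5 cylinder at (1, 15) partially overlaps it — only the 35.33 mm² overlap (of its 342.42 mm²) is removed, clipping the outline — 1 connected region; (rotated 25° about Z; rotation is an isometry so areas/perimeters/island counts are preserved). Overall, the cross-section is a single solid region. Undo the 25° rotation: the query point maps to (11.211, 5.585) in the un-rotated model frame. The nearest boundary edge runs (11.00, 1.00)→(11.00, 11.94); distance from the point to it = 0.21 mm. The point is inside the cross-section, 0.21 mm from the nearest boundary — within the 0.6 mm shell band (1 × 0.6).

shell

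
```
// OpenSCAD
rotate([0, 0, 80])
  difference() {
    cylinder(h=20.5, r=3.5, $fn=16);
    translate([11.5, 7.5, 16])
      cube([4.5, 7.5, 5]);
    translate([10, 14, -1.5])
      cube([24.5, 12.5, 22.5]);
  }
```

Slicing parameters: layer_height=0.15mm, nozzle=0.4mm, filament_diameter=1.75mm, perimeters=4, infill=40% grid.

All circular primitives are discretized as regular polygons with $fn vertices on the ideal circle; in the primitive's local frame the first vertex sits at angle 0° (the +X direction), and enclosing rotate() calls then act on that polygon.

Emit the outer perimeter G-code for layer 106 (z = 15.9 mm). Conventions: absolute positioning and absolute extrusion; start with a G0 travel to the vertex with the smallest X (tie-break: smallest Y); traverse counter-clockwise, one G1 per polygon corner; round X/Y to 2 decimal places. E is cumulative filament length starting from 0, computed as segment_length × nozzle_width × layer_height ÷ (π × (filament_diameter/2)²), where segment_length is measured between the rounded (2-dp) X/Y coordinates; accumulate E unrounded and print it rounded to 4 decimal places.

G0 X-3.45 Y0.61 Z15.90
G1 X-3.42 Y-0.76 E0.0342
G1 X-2.87 Y-2.01 E0.0682
G1 X-1.88 Y-2.95 E0.1023
G1 X-0.61 Y-3.45 E0.1364
G1 X0.76 Y-3.42 E0.1705
G1 X2.01 Y-2.87 E0.2046
G1 X2.95 Y-1.88 E0.2387
G1 X3.45 Y-0.61 E0.2727
G1 X3.42 Y0.76 E0.3069
G1 X2.87 Y2.01 E0.3410
G1 X1.88 Y2.95 E0.3750
G1 X0.61 Y3.45 E0.4091
G1 X-0.76 Y3.42 E0.4432
G1 X-2.01 Y2.87 E0.4773
G1 X-2.95 Y1.88 E0.5114
G1 X-3.45 Y0.61 E0.5454

At z = 15.9 mm: the cylinder: section is a regular 16-gon, circumradius r=3.5; the cube at (11.5, 7.5) does not reach this height (z outside [16, 21]); the cube at (10, 14) is present — its section is the full 24.5×12.5 rectangle; Taking the first minus the rest: starting from the r=3.5 cylinder, the 24.5×12.5 cube at (10, 14) misses the remaining region (no effect) — 1 connected region; (whole slice rotated 80° about Z — lengths, areas and connectivity unchanged). The outline is a single polygon with 16 vertices. Extrusion per mm of travel: 0.4 × 0.15 / (π × 0.875²) = 0.024945. Accumulating E over each segment gives final E = 0.5454.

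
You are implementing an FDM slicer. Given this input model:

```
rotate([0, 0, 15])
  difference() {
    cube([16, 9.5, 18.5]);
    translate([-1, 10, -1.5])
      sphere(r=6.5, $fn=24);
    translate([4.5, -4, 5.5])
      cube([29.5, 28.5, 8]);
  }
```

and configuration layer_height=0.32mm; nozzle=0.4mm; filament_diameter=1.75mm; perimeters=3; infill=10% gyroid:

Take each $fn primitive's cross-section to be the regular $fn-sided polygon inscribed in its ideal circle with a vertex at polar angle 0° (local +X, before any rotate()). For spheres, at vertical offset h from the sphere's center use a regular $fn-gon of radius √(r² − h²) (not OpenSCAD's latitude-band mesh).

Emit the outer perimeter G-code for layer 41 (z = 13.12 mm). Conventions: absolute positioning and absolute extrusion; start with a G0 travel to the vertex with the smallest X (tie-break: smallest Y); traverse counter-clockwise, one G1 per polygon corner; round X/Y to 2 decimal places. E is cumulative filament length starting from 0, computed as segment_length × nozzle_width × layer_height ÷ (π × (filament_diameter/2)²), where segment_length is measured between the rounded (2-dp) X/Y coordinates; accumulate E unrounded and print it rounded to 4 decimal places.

G0 X-2.46 Y9.18 Z13.12
G1 X0.00 Y0.00 E0.5058
G1 X4.35 Y1.16 E0.7453
G1 X1.89 Y10.34 E1.2511
G1 X-2.46 Y9.18 E1.4907

At z = 13.12 mm: the 16×9.5 cube contributes its full rectangle; the sphere at (-1, 10) is absent (|z−center|=14.620 > r=6.5); the cube at (4.5, -4) (footprint 29.5×28.5) is included at this height; Subtracting the remaining from the first: starting from the 16×9.5 cube, the 29.5×28.5 cube at (4.5, -4) partially overlaps it — only the 109.25 mm² overlap (of its 840.75 mm²) is removed, clipping the outline — 1 connected region; (rotated 15° about Z; rotation is an isometry so areas/perimeters/island counts are preserved). The outline is a single polygon with 4 vertices. Extrusion per mm of travel: 0.4 × 0.32 / (π × 0.875²) = 0.053216. Accumulating E over each segment gives final E = 1.4907.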